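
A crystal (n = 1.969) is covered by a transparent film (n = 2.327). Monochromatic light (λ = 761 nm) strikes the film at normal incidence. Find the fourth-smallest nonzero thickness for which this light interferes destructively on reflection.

Top surface (1.0 → 2.327): reflection off a higher-index medium gives a half-wave phase shift.
Ray reflecting at the bottom interface goes from n = 2.327 toward n = 1.969: no phase shift.
The two reflections differ by half a wavelength.
With one net inversion, destructive interference in reflection requires 2 n t = m λ.
The fourth-smallest nonzero thickness corresponds to m = 4: t = m λ / (2 n) = 4.00 × 761 / (2 × 2.327) = 654 nm.

654 nm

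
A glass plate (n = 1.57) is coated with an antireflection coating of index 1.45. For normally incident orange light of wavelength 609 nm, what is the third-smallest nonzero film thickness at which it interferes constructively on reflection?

630 nm

Ray reflecting at the top interface goes from n = 1.0 toward n = 1.45: a half-wave phase shift.
Bottom surface (1.45 → 1.57): reflection off a higher-index medium gives a half-wave phase shift.
Zero or two π shifts → no net half-wave offset.
With no net inversion, constructive interference in reflection requires 2 n t = m λ.
The third-smallest nonzero thickness corresponds to m = 3: t = m λ / (2 n) = 3.00 × 609 / (2 × 1.45) = 630 nm.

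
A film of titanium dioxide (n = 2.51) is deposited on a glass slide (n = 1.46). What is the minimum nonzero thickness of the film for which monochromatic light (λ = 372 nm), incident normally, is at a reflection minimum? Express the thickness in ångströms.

Ray reflecting at the top interface goes from n = 1.0 toward n = 2.51: a half-wave phase shift.
Ray reflecting at the bottom interface goes from n = 2.51 toward n = 1.46: no phase shift.
The two reflections differ by half a wavelength.
So the condition for destructive reflection is 2 n t = m λ.
Minimum nonzero at m = 1: t = λ / (2 n) = 372 / (2 × 2.51) = 74.1 nm.

741 Å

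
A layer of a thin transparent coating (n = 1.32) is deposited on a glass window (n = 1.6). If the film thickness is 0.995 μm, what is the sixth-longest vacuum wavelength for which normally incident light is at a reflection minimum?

Ray reflecting at the top interface goes from n = 1.0 toward n = 1.32: a half-wave phase shift.
At the lower boundary (n = 1.32 to n = 1.6) the reflected ray undergoes a half-wave phase shift.
The two reflections carry the same phase change, so no net offset.
So the condition for destructive reflection is 2 n t = (m + ½) λ.
λ = 2 n t / (m + ½). The sixth-longest wavelength is m = 5: λ = 2 × 1.32 × 995 / 5.50 = 478 nm.

478 nm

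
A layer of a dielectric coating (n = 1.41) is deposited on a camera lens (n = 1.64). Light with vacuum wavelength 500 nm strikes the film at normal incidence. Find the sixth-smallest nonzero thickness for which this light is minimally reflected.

975 nm

Ray reflecting at the top interface goes from n = 1.0 toward n = 1.41: a half-wave phase shift.
Bottom surface (1.41 → 1.64): reflection off a higher-index medium gives a half-wave phase shift.
Net: no relative phase inversion (both shifts match).
With no net inversion, destructive interference in reflection requires 2 n t = (m + ½) λ.
The sixth-smallest nonzero thickness corresponds to m = 5: t = (m + ½) λ / (2 n) = 5.50 × 500 / (2 × 1.41) = 975 nm.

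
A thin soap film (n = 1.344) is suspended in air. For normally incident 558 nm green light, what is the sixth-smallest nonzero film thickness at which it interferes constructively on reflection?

1142 nm

At the upper boundary (n = 1.0 to n = 1.344) the reflected ray undergoes a half-wave phase shift.
Ray reflecting at the bottom interface goes from n = 1.344 toward n = 1.0: no phase shift.
Exactly one π shift → a net half-wave offset.
With one net inversion, constructive interference in reflection requires 2 n t = (m + ½) λ.
The sixth-smallest nonzero thickness corresponds to m = 5: t = (m + ½) λ / (2 n) = 5.50 × 558 / (2 × 1.344) = 1142 nm.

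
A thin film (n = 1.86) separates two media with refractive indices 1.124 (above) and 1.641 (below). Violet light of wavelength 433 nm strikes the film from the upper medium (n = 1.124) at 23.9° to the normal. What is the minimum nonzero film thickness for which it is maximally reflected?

60.0 nm

Ray reflecting at the top interface goes from n = 1.124 toward n = 1.86: a half-wave phase shift.
Bottom surface (1.86 → 1.641): reflection off a lower-index medium gives no phase shift.
Exactly one π shift → a net half-wave offset.
With one net inversion, constructive interference in reflection requires 2 n t cos θ_r = (m + ½) λ.
Snell's law: 1.124 sin 23.9° = 1.86 sin θ_r → sin θ_r = 0.245, cos θ_r = 0.970.
Minimum at m = 0: t = λ / (4 n cos θ_r) = 433 / (4 × 1.86 × 0.970) = 60.0 nm.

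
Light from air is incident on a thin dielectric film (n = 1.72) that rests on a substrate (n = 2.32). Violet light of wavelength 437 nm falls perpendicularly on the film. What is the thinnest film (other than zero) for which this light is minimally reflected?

Top surface (1.0 → 1.72): reflection off a higher-index medium gives a half-wave phase shift.
At the lower boundary (n = 1.72 to n = 2.32) the reflected ray undergoes a half-wave phase shift.
The two reflections carry the same phase change, so no net offset.
So the condition for destructive reflection is 2 n t = (m + ½) λ.
Minimum at m = 0: t = λ / (4 n) = 437 / (4 × 1.72) = 63.5 nm.

63.5 nm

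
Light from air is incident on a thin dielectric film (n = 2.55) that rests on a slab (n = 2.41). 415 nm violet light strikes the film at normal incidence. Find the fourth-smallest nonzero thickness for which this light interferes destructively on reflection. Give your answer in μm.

0.325 μm

Ray reflecting at the top interface goes from n = 1.0 toward n = 2.55: a half-wave phase shift.
Bottom surface (2.55 → 2.41): reflection off a lower-index medium gives no phase shift.
Exactly one π shift → a net half-wave offset.
With one net inversion, destructive interference in reflection requires 2 n t = m λ.
The fourth-smallest nonzero thickness corresponds to m = 4: t = m λ / (2 n) = 4.00 × 415 / (2 × 2.55) = 325 nm.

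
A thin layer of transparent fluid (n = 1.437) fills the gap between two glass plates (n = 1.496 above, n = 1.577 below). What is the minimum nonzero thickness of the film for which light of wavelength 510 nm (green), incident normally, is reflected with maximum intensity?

Ray reflecting at the top interface goes from n = 1.496 toward n = 1.437: no phase shift.
Bottom surface (1.437 → 1.577): reflection off a higher-index medium gives a half-wave phase shift.
Net: one phase inversion between the two reflected rays.
With one net inversion, constructive interference in reflection requires 2 n t = (m + ½) λ.
Minimum at m = 0: t = λ / (4 n) = 510 / (4 × 1.437) = 88.7 nm.

88.7 nm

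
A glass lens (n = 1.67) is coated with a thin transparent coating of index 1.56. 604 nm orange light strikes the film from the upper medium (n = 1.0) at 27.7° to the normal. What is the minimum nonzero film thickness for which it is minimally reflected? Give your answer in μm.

0.101 μm

Ray reflecting at the top interface goes from n = 1.0 toward n = 1.56: a half-wave phase shift.
At the lower boundary (n = 1.56 to n = 1.67) the reflected ray undergoes a half-wave phase shift.
The two reflections carry the same phase change, so no net offset.
With no net inversion, destructive interference in reflection requires 2 n t cos θ_r = (m + ½) λ.
Snell's law: 1.0 sin 27.7° = 1.56 sin θ_r → sin θ_r = 0.298, cos θ_r = 0.955.
Minimum at m = 0: t = λ / (4 n cos θ_r) = 604 / (4 × 1.56 × 0.955) = 101 nm.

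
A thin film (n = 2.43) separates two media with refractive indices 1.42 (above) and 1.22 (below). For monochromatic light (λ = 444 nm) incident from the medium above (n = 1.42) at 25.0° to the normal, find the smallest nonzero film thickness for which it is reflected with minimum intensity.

94.3 nm

Top surface (1.42 → 2.43): reflection off a higher-index medium gives a half-wave phase shift.
Bottom surface (2.43 → 1.22): reflection off a lower-index medium gives no phase shift.
Exactly one π shift → a net half-wave offset.
For dark reflection here: 2 n t cos θ_r = m λ.
Snell's law: 1.42 sin 25.0° = 2.43 sin θ_r → sin θ_r = 0.247, cos θ_r = 0.969.
Minimum nonzero at m = 1: t = λ / (2 n cos θ_r) = 444 / (2 × 2.43 × 0.969) = 94.3 nm.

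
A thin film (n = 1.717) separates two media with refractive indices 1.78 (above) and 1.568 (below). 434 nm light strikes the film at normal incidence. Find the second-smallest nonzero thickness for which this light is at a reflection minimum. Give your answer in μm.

At the upper boundary (n = 1.78 to n = 1.717) the reflected ray undergoes no phase shift.
Ray reflecting at the bottom interface goes from n = 1.717 toward n = 1.568: no phase shift.
The two reflections carry the same phase change, so no net offset.
With no net inversion, destructive interference in reflection requires 2 n t = (m + ½) λ.
The second-smallest nonzero thickness corresponds to m = 1: t = (m + ½) λ / (2 n) = 1.50 × 434 / (2 × 1.717) = 190 nm.

0.190 μm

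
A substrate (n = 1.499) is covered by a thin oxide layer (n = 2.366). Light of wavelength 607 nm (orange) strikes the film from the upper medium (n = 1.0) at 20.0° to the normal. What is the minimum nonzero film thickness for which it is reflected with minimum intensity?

130 nm

Top surface (1.0 → 2.366): reflection off a higher-index medium gives a half-wave phase shift.
Bottom surface (2.366 → 1.499): reflection off a lower-index medium gives no phase shift.
Exactly one π shift → a net half-wave offset.
So the condition for destructive reflection is 2 n t cos θ_r = m λ.
Snell's law: 1.0 sin 20.0° = 2.366 sin θ_r → sin θ_r = 0.145, cos θ_r = 0.989.
Minimum nonzero at m = 1: t = λ / (2 n cos θ_r) = 607 / (2 × 2.366 × 0.989) = 130 nm.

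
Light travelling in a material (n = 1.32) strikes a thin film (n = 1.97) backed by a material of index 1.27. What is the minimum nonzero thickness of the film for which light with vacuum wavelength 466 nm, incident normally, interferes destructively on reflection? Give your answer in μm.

Ray reflecting at the top interface goes from n = 1.32 toward n = 1.97: a half-wave phase shift.
At the lower boundary (n = 1.97 to n = 1.27) the reflected ray undergoes no phase shift.
Net: one phase inversion between the two reflected rays.
With one net inversion, destructive interference in reflection requires 2 n t = m λ.
Minimum nonzero at m = 1: t = λ / (2 n) = 466 / (2 × 1.97) = 118 nm.

0.118 μm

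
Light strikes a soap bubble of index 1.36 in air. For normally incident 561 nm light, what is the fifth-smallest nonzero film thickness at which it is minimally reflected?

1031 nm

Ray reflecting at the top interface goes from n = 1.0 toward n = 1.36: a half-wave phase shift.
Ray reflecting at the bottom interface goes from n = 1.36 toward n = 1.0: no phase shift.
The two reflections differ by half a wavelength.
For minimum reflection here: 2 n t = m λ.
The fifth-smallest nonzero thickness corresponds to m = 5: t = m λ / (2 n) = 5.00 × 561 / (2 × 1.36) = 1031 nm.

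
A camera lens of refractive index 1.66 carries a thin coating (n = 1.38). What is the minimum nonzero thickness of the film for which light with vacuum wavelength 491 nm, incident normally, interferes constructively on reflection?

178 nm

At the upper boundary (n = 1.0 to n = 1.38) the reflected ray undergoes a half-wave phase shift.
Bottom surface (1.38 → 1.66): reflection off a higher-index medium gives a half-wave phase shift.
Zero or two π shifts → no net half-wave offset.
For bright reflection here: 2 n t = m λ.
Minimum nonzero at m = 1: t = λ / (2 n) = 491 / (2 × 1.38) = 178 nm.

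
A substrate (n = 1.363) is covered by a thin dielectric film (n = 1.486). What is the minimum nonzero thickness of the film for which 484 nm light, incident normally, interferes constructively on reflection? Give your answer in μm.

Top surface (1.0 → 1.486): reflection off a higher-index medium gives a half-wave phase shift.
Bottom surface (1.486 → 1.363): reflection off a lower-index medium gives no phase shift.
The two reflections differ by half a wavelength.
With one net inversion, constructive interference in reflection requires 2 n t = (m + ½) λ.
Minimum at m = 0: t = λ / (4 n) = 484 / (4 × 1.486) = 81.4 nm.

0.0814 μm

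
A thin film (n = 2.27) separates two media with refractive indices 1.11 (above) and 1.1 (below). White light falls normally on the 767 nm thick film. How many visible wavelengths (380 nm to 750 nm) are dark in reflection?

Ray reflecting at the top interface goes from n = 1.11 toward n = 2.27: a half-wave phase shift.
Ray reflecting at the bottom interface goes from n = 2.27 toward n = 1.1: no phase shift.
Net: one phase inversion between the two reflected rays.
So the condition for destructive reflection is 2 n t = m λ.
λ = 2 n t / m = 3482 / m nm.
m=4: 871 nm (IR); m=5: 696 nm (visible); m=6: 580 nm (visible); m=7: 497 nm (visible); m=8: 435 nm (visible); m=9: 387 nm (visible); m=10: 348 nm (UV).

5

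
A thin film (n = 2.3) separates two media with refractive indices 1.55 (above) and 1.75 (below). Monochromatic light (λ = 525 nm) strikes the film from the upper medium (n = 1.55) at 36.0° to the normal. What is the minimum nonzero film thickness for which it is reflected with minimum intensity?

124 nm

At the upper boundary (n = 1.55 to n = 2.3) the reflected ray undergoes a half-wave phase shift.
Bottom surface (2.3 → 1.75): reflection off a lower-index medium gives no phase shift.
Net: one phase inversion between the two reflected rays.
So the condition for destructive reflection is 2 n t cos θ_r = m λ.
Snell's law: 1.55 sin 36.0° = 2.3 sin θ_r → sin θ_r = 0.396, cos θ_r = 0.918.
Minimum nonzero at m = 1: t = λ / (2 n cos θ_r) = 525 / (2 × 2.3 × 0.918) = 124 nm.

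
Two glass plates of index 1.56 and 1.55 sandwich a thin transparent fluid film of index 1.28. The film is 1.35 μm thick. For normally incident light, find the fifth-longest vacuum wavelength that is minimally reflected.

691 nm

At the upper boundary (n = 1.56 to n = 1.28) the reflected ray undergoes no phase shift.
At the lower boundary (n = 1.28 to n = 1.55) the reflected ray undergoes a half-wave phase shift.
Exactly one π shift → a net half-wave offset.
With one net inversion, destructive interference in reflection requires 2 n t = m λ.
λ = 2 n t / m. The fifth-longest wavelength is m = 5: λ = 2 × 1.28 × 1350 / 5.00 = 691 nm.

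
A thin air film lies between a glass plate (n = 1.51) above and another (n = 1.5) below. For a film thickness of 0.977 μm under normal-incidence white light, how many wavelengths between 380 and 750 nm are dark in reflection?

3

Top surface (1.51 → 1.0): reflection off a lower-index medium gives no phase shift.
Ray reflecting at the bottom interface goes from n = 1.0 toward n = 1.5: a half-wave phase shift.
Exactly one π shift → a net half-wave offset.
With one net inversion, destructive interference in reflection requires 2 n t = m λ.
λ = 2 n t / m = 1954 / m nm.
m=2: 977 nm (IR); m=3: 651 nm (visible); m=4: 489 nm (visible); m=5: 391 nm (visible); m=6: 326 nm (UV).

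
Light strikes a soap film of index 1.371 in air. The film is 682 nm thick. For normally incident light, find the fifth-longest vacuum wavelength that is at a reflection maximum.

At the upper boundary (n = 1.0 to n = 1.371) the reflected ray undergoes a half-wave phase shift.
Ray reflecting at the bottom interface goes from n = 1.371 toward n = 1.0: no phase shift.
The two reflections differ by half a wavelength.
With one net inversion, constructive interference in reflection requires 2 n t = (m + ½) λ.
λ = 2 n t / (m + ½). The fifth-longest wavelength is m = 4: λ = 2 × 1.371 × 682 / 4.50 = 416 nm.

416 nm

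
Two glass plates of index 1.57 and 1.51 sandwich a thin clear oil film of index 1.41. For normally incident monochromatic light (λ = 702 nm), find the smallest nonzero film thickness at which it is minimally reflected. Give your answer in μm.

At the upper boundary (n = 1.57 to n = 1.41) the reflected ray undergoes no phase shift.
Bottom surface (1.41 → 1.51): reflection off a higher-index medium gives a half-wave phase shift.
Exactly one π shift → a net half-wave offset.
For minimum reflection here: 2 n t = m λ.
Minimum nonzero at m = 1: t = λ / (2 n) = 702 / (2 × 1.41) = 249 nm.

0.249 μm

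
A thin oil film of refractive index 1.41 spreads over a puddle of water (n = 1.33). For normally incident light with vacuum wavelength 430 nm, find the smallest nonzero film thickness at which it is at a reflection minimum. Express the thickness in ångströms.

Top surface (1.0 → 1.41): reflection off a higher-index medium gives a half-wave phase shift.
At the lower boundary (n = 1.41 to n = 1.33) the reflected ray undergoes no phase shift.
Net: one phase inversion between the two reflected rays.
With one net inversion, destructive interference in reflection requires 2 n t = m λ.
Minimum nonzero at m = 1: t = λ / (2 n) = 430 / (2 × 1.41) = 152 nm.

1525 Å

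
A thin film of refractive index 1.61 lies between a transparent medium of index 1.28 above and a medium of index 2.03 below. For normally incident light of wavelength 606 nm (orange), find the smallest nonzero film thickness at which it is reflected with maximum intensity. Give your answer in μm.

Top surface (1.28 → 1.61): reflection off a higher-index medium gives a half-wave phase shift.
Bottom surface (1.61 → 2.03): reflection off a higher-index medium gives a half-wave phase shift.
Zero or two π shifts → no net half-wave offset.
For bright reflection here: 2 n t = m λ.
Minimum nonzero at m = 1: t = λ / (2 n) = 606 / (2 × 1.61) = 188 nm.

0.188 μm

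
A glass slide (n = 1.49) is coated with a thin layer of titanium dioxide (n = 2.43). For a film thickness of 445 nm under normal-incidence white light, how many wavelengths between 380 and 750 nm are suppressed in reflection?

3

Top surface (1.0 → 2.43): reflection off a higher-index medium gives a half-wave phase shift.
Bottom surface (2.43 → 1.49): reflection off a lower-index medium gives no phase shift.
The two reflections differ by half a wavelength.
So the condition for destructive reflection is 2 n t = m λ.
λ = 2 n t / m = 2163 / m nm.
m=2: 1081 nm (IR); m=3: 721 nm (visible); m=4: 541 nm (visible); m=5: 433 nm (visible); m=6: 360 nm (UV).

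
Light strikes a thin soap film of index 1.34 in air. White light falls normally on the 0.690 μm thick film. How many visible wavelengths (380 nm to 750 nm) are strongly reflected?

At the upper boundary (n = 1.0 to n = 1.34) the reflected ray undergoes a half-wave phase shift.
Ray reflecting at the bottom interface goes from n = 1.34 toward n = 1.0: no phase shift.
Net: one phase inversion between the two reflected rays.
With one net inversion, constructive interference in reflection requires 2 n t = (m + ½) λ.
λ = 2 n t / (m + ½) = 1849 / (m + ½) nm.
m=1: 1233 nm (IR); m=2: 740 nm (visible); m=3: 528 nm (visible); m=4: 411 nm (visible); m=5: 336 nm (UV).

3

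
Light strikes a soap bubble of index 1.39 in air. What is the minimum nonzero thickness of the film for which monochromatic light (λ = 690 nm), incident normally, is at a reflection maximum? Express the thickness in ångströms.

Top surface (1.0 → 1.39): reflection off a higher-index medium gives a half-wave phase shift.
Bottom surface (1.39 → 1.0): reflection off a lower-index medium gives no phase shift.
The two reflections differ by half a wavelength.
For maximum reflection here: 2 n t = (m + ½) λ.
Minimum at m = 0: t = λ / (4 n) = 690 / (4 × 1.39) = 124 nm.

1241 Å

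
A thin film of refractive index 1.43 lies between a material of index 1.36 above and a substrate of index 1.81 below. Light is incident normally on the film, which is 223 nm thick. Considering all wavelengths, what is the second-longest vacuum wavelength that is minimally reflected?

Ray reflecting at the top interface goes from n = 1.36 toward n = 1.43: a half-wave phase shift.
Ray reflecting at the bottom interface goes from n = 1.43 toward n = 1.81: a half-wave phase shift.
Zero or two π shifts → no net half-wave offset.
So the condition for destructive reflection is 2 n t = (m + ½) λ.
λ = 2 n t / (m + ½). The second-longest wavelength is m = 1: λ = 2 × 1.43 × 223 / 1.50 = 425 nm.

425 nm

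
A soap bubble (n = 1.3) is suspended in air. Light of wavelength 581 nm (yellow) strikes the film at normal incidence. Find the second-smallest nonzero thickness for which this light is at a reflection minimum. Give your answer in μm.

At the upper boundary (n = 1.0 to n = 1.3) the reflected ray undergoes a half-wave phase shift.
At the lower boundary (n = 1.3 to n = 1.0) the reflected ray undergoes no phase shift.
Exactly one π shift → a net half-wave offset.
With one net inversion, destructive interference in reflection requires 2 n t = m λ.
The second-smallest nonzero thickness corresponds to m = 2: t = m λ / (2 n) = 2.00 × 581 / (2 × 1.3) = 447 nm.

0.447 μm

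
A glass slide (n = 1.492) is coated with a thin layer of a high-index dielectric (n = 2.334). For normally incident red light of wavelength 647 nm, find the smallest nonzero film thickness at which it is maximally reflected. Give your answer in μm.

At the upper boundary (n = 1.0 to n = 2.334) the reflected ray undergoes a half-wave phase shift.
Bottom surface (2.334 → 1.492): reflection off a lower-index medium gives no phase shift.
Exactly one π shift → a net half-wave offset.
So the condition for constructive reflection is 2 n t = (m + ½) λ.
Minimum at m = 0: t = λ / (4 n) = 647 / (4 × 2.334) = 69.3 nm.

0.0693 μm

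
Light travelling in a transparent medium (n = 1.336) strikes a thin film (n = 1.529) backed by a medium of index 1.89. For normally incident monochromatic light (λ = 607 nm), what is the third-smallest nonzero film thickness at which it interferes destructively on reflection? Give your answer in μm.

0.496 μm

At the upper boundary (n = 1.336 to n = 1.529) the reflected ray undergoes a half-wave phase shift.
At the lower boundary (n = 1.529 to n = 1.89) the reflected ray undergoes a half-wave phase shift.
The two reflections carry the same phase change, so no net offset.
With no net inversion, destructive interference in reflection requires 2 n t = (m + ½) λ.
The third-smallest nonzero thickness corresponds to m = 2: t = (m + ½) λ / (2 n) = 2.50 × 607 / (2 × 1.529) = 496 nm.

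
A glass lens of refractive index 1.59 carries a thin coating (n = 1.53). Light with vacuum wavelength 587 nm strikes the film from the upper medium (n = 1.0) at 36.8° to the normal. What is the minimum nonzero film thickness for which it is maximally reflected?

Top surface (1.0 → 1.53): reflection off a higher-index medium gives a half-wave phase shift.
Bottom surface (1.53 → 1.59): reflection off a higher-index medium gives a half-wave phase shift.
Net: no relative phase inversion (both shifts match).
For strong reflection here: 2 n t cos θ_r = m λ.
Snell's law: 1.0 sin 36.8° = 1.53 sin θ_r → sin θ_r = 0.392, cos θ_r = 0.920.
Minimum nonzero at m = 1: t = λ / (2 n cos θ_r) = 587 / (2 × 1.53 × 0.920) = 208 nm.

208 nm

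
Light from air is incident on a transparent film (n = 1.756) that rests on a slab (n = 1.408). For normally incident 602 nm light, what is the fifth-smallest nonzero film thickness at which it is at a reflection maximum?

771 nm

At the upper boundary (n = 1.0 to n = 1.756) the reflected ray undergoes a half-wave phase shift.
Bottom surface (1.756 → 1.408): reflection off a lower-index medium gives no phase shift.
Exactly one π shift → a net half-wave offset.
With one net inversion, constructive interference in reflection requires 2 n t = (m + ½) λ.
The fifth-smallest nonzero thickness corresponds to m = 4: t = (m + ½) λ / (2 n) = 4.50 × 602 / (2 × 1.756) = 771 nm.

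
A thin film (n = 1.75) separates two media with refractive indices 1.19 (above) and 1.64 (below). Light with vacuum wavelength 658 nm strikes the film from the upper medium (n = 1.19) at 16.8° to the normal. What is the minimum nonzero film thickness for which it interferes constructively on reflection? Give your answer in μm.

Top surface (1.19 → 1.75): reflection off a higher-index medium gives a half-wave phase shift.
Ray reflecting at the bottom interface goes from n = 1.75 toward n = 1.64: no phase shift.
Net: one phase inversion between the two reflected rays.
For strong reflection here: 2 n t cos θ_r = (m + ½) λ.
Snell's law: 1.19 sin 16.8° = 1.75 sin θ_r → sin θ_r = 0.197, cos θ_r = 0.980.
Minimum at m = 0: t = λ / (4 n cos θ_r) = 658 / (4 × 1.75 × 0.980) = 95.9 nm.

0.0959 μm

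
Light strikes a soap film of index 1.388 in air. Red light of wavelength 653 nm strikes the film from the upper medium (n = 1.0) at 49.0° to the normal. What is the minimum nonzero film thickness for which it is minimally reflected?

At the upper boundary (n = 1.0 to n = 1.388) the reflected ray undergoes a half-wave phase shift.
Bottom surface (1.388 → 1.0): reflection off a lower-index medium gives no phase shift.
The two reflections differ by half a wavelength.
So the condition for destructive reflection is 2 n t cos θ_r = m λ.
Snell's law: 1.0 sin 49.0° = 1.388 sin θ_r → sin θ_r = 0.544, cos θ_r = 0.839.
Minimum nonzero at m = 1: t = λ / (2 n cos θ_r) = 653 / (2 × 1.388 × 0.839) = 280 nm.

280 nm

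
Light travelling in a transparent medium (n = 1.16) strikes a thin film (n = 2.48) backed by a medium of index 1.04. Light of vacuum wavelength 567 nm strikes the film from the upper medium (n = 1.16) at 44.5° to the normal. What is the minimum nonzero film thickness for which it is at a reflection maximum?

Top surface (1.16 → 2.48): reflection off a higher-index medium gives a half-wave phase shift.
Bottom surface (2.48 → 1.04): reflection off a lower-index medium gives no phase shift.
Net: one phase inversion between the two reflected rays.
With one net inversion, constructive interference in reflection requires 2 n t cos θ_r = (m + ½) λ.
Snell's law: 1.16 sin 44.5° = 2.48 sin θ_r → sin θ_r = 0.328, cos θ_r = 0.945.
Minimum at m = 0: t = λ / (4 n cos θ_r) = 567 / (4 × 2.48 × 0.945) = 60.5 nm.

60.5 nm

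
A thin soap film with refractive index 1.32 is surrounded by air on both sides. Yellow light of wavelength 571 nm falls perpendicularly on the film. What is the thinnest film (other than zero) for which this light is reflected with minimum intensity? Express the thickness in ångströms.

2163 Å

Top surface (1.0 → 1.32): reflection off a higher-index medium gives a half-wave phase shift.
Ray reflecting at the bottom interface goes from n = 1.32 toward n = 1.0: no phase shift.
Exactly one π shift → a net half-wave offset.
For minimum reflection here: 2 n t = m λ.
Minimum nonzero at m = 1: t = λ / (2 n) = 571 / (2 × 1.32) = 216 nm.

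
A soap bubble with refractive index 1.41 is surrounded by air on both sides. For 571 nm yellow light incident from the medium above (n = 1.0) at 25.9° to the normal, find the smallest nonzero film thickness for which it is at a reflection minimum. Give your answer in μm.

0.213 μm

Ray reflecting at the top interface goes from n = 1.0 toward n = 1.41: a half-wave phase shift.
Ray reflecting at the bottom interface goes from n = 1.41 toward n = 1.0: no phase shift.
The two reflections differ by half a wavelength.
For minimum reflection here: 2 n t cos θ_r = m λ.
Snell's law: 1.0 sin 25.9° = 1.41 sin θ_r → sin θ_r = 0.310, cos θ_r = 0.951.
Minimum nonzero at m = 1: t = λ / (2 n cos θ_r) = 571 / (2 × 1.41 × 0.951) = 213 nm.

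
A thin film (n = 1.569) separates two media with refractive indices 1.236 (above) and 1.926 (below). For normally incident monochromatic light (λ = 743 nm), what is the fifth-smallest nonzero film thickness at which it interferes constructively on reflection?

1184 nm

Ray reflecting at the top interface goes from n = 1.236 toward n = 1.569: a half-wave phase shift.
Ray reflecting at the bottom interface goes from n = 1.569 toward n = 1.926: a half-wave phase shift.
Zero or two π shifts → no net half-wave offset.
With no net inversion, constructive interference in reflection requires 2 n t = m λ.
The fifth-smallest nonzero thickness corresponds to m = 5: t = m λ / (2 n) = 5.00 × 743 / (2 × 1.569) = 1184 nm.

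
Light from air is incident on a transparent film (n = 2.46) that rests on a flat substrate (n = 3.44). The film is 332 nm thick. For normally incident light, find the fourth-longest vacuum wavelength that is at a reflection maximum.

408 nm

Top surface (1.0 → 2.46): reflection off a higher-index medium gives a half-wave phase shift.
At the lower boundary (n = 2.46 to n = 3.44) the reflected ray undergoes a half-wave phase shift.
The two reflections carry the same phase change, so no net offset.
For bright reflection here: 2 n t = m λ.
λ = 2 n t / m. The fourth-longest wavelength is m = 4: λ = 2 × 2.46 × 332 / 4.00 = 408 nm.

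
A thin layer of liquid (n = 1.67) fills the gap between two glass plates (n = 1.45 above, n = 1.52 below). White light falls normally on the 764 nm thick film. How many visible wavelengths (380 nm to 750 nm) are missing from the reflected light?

3

Ray reflecting at the top interface goes from n = 1.45 toward n = 1.67: a half-wave phase shift.
Bottom surface (1.67 → 1.52): reflection off a lower-index medium gives no phase shift.
Net: one phase inversion between the two reflected rays.
So the condition for destructive reflection is 2 n t = m λ.
λ = 2 n t / m = 2552 / m nm.
m=3: 851 nm (IR); m=4: 638 nm (visible); m=5: 510 nm (visible); m=6: 425 nm (visible); m=7: 365 nm (UV).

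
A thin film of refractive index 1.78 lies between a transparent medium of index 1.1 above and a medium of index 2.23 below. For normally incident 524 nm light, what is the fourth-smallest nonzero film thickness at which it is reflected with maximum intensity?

Ray reflecting at the top interface goes from n = 1.1 toward n = 1.78: a half-wave phase shift.
At the lower boundary (n = 1.78 to n = 2.23) the reflected ray undergoes a half-wave phase shift.
The two reflections carry the same phase change, so no net offset.
With no net inversion, constructive interference in reflection requires 2 n t = m λ.
The fourth-smallest nonzero thickness corresponds to m = 4: t = m λ / (2 n) = 4.00 × 524 / (2 × 1.78) = 589 nm.

589 nm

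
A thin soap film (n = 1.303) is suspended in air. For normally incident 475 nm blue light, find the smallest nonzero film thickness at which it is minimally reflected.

182 nm

Top surface (1.0 → 1.303): reflection off a higher-index medium gives a half-wave phase shift.
Bottom surface (1.303 → 1.0): reflection off a lower-index medium gives no phase shift.
Exactly one π shift → a net half-wave offset.
So the condition for destructive reflection is 2 n t = m λ.
Minimum nonzero at m = 1: t = λ / (2 n) = 475 / (2 × 1.303) = 182 nm.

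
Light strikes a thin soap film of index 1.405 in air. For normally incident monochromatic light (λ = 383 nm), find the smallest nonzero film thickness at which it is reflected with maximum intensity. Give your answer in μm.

At the upper boundary (n = 1.0 to n = 1.405) the reflected ray undergoes a half-wave phase shift.
Bottom surface (1.405 → 1.0): reflection off a lower-index medium gives no phase shift.
Exactly one π shift → a net half-wave offset.
With one net inversion, constructive interference in reflection requires 2 n t = (m + ½) λ.
Minimum at m = 0: t = λ / (4 n) = 383 / (4 × 1.405) = 68.1 nm.

0.0681 μm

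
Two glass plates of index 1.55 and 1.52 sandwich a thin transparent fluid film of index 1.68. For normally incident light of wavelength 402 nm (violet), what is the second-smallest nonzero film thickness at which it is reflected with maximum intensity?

Top surface (1.55 → 1.68): reflection off a higher-index medium gives a half-wave phase shift.
Bottom surface (1.68 → 1.52): reflection off a lower-index medium gives no phase shift.
Exactly one π shift → a net half-wave offset.
For maximum reflection here: 2 n t = (m + ½) λ.
The second-smallest nonzero thickness corresponds to m = 1: t = (m + ½) λ / (2 n) = 1.50 × 402 / (2 × 1.68) = 179 nm.

179 nm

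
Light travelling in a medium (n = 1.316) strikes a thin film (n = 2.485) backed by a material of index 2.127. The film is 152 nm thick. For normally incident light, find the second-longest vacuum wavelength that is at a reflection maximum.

Top surface (1.316 → 2.485): reflection off a higher-index medium gives a half-wave phase shift.
At the lower boundary (n = 2.485 to n = 2.127) the reflected ray undergoes no phase shift.
Net: one phase inversion between the two reflected rays.
So the condition for constructive reflection is 2 n t = (m + ½) λ.
λ = 2 n t / (m + ½). The second-longest wavelength is m = 1: λ = 2 × 2.485 × 152 / 1.50 = 504 nm.

504 nm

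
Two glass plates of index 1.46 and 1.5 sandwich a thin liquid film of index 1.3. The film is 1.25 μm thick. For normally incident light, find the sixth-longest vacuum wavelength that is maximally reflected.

Top surface (1.46 → 1.3): reflection off a lower-index medium gives no phase shift.
At the lower boundary (n = 1.3 to n = 1.5) the reflected ray undergoes a half-wave phase shift.
The two reflections differ by half a wavelength.
With one net inversion, constructive interference in reflection requires 2 n t = (m + ½) λ.
λ = 2 n t / (m + ½). The sixth-longest wavelength is m = 5: λ = 2 × 1.3 × 1250 / 5.50 = 591 nm.

591 nm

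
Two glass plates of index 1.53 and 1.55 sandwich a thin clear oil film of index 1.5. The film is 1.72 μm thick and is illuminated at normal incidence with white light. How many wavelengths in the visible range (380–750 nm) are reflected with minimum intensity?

7

At the upper boundary (n = 1.53 to n = 1.5) the reflected ray undergoes no phase shift.
At the lower boundary (n = 1.5 to n = 1.55) the reflected ray undergoes a half-wave phase shift.
Exactly one π shift → a net half-wave offset.
So the condition for destructive reflection is 2 n t = m λ.
λ = 2 n t / m = 5160 / m nm.
m=6: 860 nm (IR); m=7: 737 nm (visible); m=8: 645 nm (visible); m=9: 573 nm (visible); m=10: 516 nm (visible); m=11: 469 nm (visible); m=12: 430 nm (visible); m=13: 397 nm (visible); m=14: 369 nm (UV).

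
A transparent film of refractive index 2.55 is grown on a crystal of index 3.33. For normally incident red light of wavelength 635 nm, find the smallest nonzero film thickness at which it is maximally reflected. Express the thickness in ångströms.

Ray reflecting at the top interface goes from n = 1.0 toward n = 2.55: a half-wave phase shift.
Bottom surface (2.55 → 3.33): reflection off a higher-index medium gives a half-wave phase shift.
Net: no relative phase inversion (both shifts match).
So the condition for constructive reflection is 2 n t = m λ.
Minimum nonzero at m = 1: t = λ / (2 n) = 635 / (2 × 2.55) = 125 nm.

1245 Å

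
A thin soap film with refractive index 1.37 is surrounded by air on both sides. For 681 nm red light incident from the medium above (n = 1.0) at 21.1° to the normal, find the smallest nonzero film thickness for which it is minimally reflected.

Top surface (1.0 → 1.37): reflection off a higher-index medium gives a half-wave phase shift.
At the lower boundary (n = 1.37 to n = 1.0) the reflected ray undergoes no phase shift.
Exactly one π shift → a net half-wave offset.
So the condition for destructive reflection is 2 n t cos θ_r = m λ.
Snell's law: 1.0 sin 21.1° = 1.37 sin θ_r → sin θ_r = 0.263, cos θ_r = 0.965.
Minimum nonzero at m = 1: t = λ / (2 n cos θ_r) = 681 / (2 × 1.37 × 0.965) = 258 nm.

258 nm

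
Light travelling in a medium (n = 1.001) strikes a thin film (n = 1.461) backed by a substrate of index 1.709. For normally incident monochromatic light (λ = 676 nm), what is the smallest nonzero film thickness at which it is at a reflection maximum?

231 nm

At the upper boundary (n = 1.001 to n = 1.461) the reflected ray undergoes a half-wave phase shift.
At the lower boundary (n = 1.461 to n = 1.709) the reflected ray undergoes a half-wave phase shift.
Zero or two π shifts → no net half-wave offset.
With no net inversion, constructive interference in reflection requires 2 n t = m λ.
The smallest nonzero thickness corresponds to m = 1: t = m λ / (2 n) = 1.00 × 676 / (2 × 1.461) = 231 nm.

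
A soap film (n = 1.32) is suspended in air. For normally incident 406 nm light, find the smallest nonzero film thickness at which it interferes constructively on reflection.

At the upper boundary (n = 1.0 to n = 1.32) the reflected ray undergoes a half-wave phase shift.
Ray reflecting at the bottom interface goes from n = 1.32 toward n = 1.0: no phase shift.
Net: one phase inversion between the two reflected rays.
So the condition for constructive reflection is 2 n t = (m + ½) λ.
Minimum at m = 0: t = λ / (4 n) = 406 / (4 × 1.32) = 76.9 nm.

76.9 nm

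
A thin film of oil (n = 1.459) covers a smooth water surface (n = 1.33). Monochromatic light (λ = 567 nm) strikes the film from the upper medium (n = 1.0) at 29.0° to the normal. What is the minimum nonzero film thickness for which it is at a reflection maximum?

At the upper boundary (n = 1.0 to n = 1.459) the reflected ray undergoes a half-wave phase shift.
At the lower boundary (n = 1.459 to n = 1.33) the reflected ray undergoes no phase shift.
The two reflections differ by half a wavelength.
So the condition for constructive reflection is 2 n t cos θ_r = (m + ½) λ.
Snell's law: 1.0 sin 29.0° = 1.459 sin θ_r → sin θ_r = 0.332, cos θ_r = 0.943.
Minimum at m = 0: t = λ / (4 n cos θ_r) = 567 / (4 × 1.459 × 0.943) = 103 nm.

103 nm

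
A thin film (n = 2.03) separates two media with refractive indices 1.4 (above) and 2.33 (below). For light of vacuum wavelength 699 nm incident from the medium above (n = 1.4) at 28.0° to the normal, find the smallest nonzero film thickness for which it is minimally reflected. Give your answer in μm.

At the upper boundary (n = 1.4 to n = 2.03) the reflected ray undergoes a half-wave phase shift.
Bottom surface (2.03 → 2.33): reflection off a higher-index medium gives a half-wave phase shift.
The two reflections carry the same phase change, so no net offset.
For weak reflection here: 2 n t cos θ_r = (m + ½) λ.
Snell's law: 1.4 sin 28.0° = 2.03 sin θ_r → sin θ_r = 0.324, cos θ_r = 0.946.
Minimum at m = 0: t = λ / (4 n cos θ_r) = 699 / (4 × 2.03 × 0.946) = 91.0 nm.

0.0910 μm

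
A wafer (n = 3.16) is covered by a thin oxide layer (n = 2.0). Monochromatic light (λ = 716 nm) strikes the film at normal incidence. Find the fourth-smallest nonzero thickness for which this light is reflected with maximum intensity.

716 nm

At the upper boundary (n = 1.0 to n = 2.0) the reflected ray undergoes a half-wave phase shift.
Bottom surface (2.0 → 3.16): reflection off a higher-index medium gives a half-wave phase shift.
Net: no relative phase inversion (both shifts match).
So the condition for constructive reflection is 2 n t = m λ.
The fourth-smallest nonzero thickness corresponds to m = 4: t = m λ / (2 n) = 4.00 × 716 / (2 × 2.0) = 716 nm.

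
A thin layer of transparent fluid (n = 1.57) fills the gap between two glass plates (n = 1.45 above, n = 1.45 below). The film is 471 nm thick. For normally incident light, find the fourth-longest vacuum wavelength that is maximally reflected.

423 nm

At the upper boundary (n = 1.45 to n = 1.57) the reflected ray undergoes a half-wave phase shift.
Bottom surface (1.57 → 1.45): reflection off a lower-index medium gives no phase shift.
Net: one phase inversion between the two reflected rays.
So the condition for constructive reflection is 2 n t = (m + ½) λ.
λ = 2 n t / (m + ½). The fourth-longest wavelength is m = 3: λ = 2 × 1.57 × 471 / 3.50 = 423 nm.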